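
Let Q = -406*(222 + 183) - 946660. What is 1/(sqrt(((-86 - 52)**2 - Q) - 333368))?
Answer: sqrt(796766)/796766 ≈ 0.0011203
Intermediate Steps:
Q = -1111090 (Q = -406*405 - 946660 = -164430 - 946660 = -1111090)
1/(sqrt(((-86 - 52)**2 - Q) - 333368)) = 1/(sqrt(((-86 - 52)**2 - 1*(-1111090)) - 333368)) = 1/(sqrt(((-138)**2 + 1111090) - 333368)) = 1/(sqrt((19044 + 1111090) - 333368)) = 1/(sqrt(1130134 - 333368)) = 1/(sqrt(796766)) = sqrt(796766)/796766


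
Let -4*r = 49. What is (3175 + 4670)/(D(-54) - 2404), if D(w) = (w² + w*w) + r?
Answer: 31380/13663 ≈ 2.2967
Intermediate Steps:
r = -49/4 (r = -¼*49 = -49/4 ≈ -12.250)
D(w) = -49/4 + 2*w² (D(w) = (w² + w*w) - 49/4 = (w² + w²) - 49/4 = 2*w² - 49/4 = -49/4 + 2*w²)
(3175 + 4670)/(D(-54) - 2404) = (3175 + 4670)/((-49/4 + 2*(-54)²) - 2404) = 7845/((-49/4 + 2*2916) - 2404) = 7845/((-49/4 + 5832) - 2404) = 7845/(23279/4 - 2404) = 7845/(13663/4) = 7845*(4/13663) = 31380/13663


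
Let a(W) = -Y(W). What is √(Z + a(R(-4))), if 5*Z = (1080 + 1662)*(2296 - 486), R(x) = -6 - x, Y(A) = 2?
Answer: √992602 ≈ 996.29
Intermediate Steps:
a(W) = -2 (a(W) = -1*2 = -2)
Z = 992604 (Z = ((1080 + 1662)*(2296 - 486))/5 = (2742*1810)/5 = (⅕)*4963020 = 992604)
√(Z + a(R(-4))) = √(992604 - 2) = √992602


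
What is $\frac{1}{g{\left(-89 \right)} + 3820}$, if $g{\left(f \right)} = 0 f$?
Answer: $\frac{1}{3820} \approx 0.00026178$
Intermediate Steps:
$g{\left(f \right)} = 0$
$\frac{1}{g{\left(-89 \right)} + 3820} = \frac{1}{0 + 3820} = \frac{1}{3820}$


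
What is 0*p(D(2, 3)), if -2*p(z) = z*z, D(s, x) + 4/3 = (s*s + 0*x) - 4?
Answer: 0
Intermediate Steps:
D(s, x) = -16/3 + s**2 (D(s, x) = -4/3 + ((s*s + 0*x) - 4) = -4/3 + ((s**2 + 0) - 4) = -4/3 + (s**2 - 4) = -4/3 + (-4 + s**2) = -16/3 + s**2)
p(z) = -z**2/2 (p(z) = -z*z/2 = -z**2/2)
0*p(D(2, 3)) = 0*(-(-16/3 + 2**2)**2/2) = 0*(-(-16/3 + 4)**2/2) = 0*(-(-4/3)**2/2) = 0*(-1/2*16/9) = 0*(-8/9) = 0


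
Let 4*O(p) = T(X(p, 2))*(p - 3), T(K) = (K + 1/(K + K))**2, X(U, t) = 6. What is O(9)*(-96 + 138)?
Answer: 37303/16 ≈ 2331.4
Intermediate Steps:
T(K) = (K + 1/(2*K))**2
O(p) = -5329/192 + 5329*p/576 (O(p) = (((1/4)*(1 + 2*6**2)**2/6**2)*(p - 3))/4 = (((1/4)*(1/36)*(1 + 2*36)**2)*(-3 + p))/4 = (((1/4)*(1/36)*(1 + 72)**2)*(-3 + p))/4 = (((1/4)*(1/36)*73**2)*(-3 + p))/4 = (((1/4)*(1/36)*5329)*(-3 + p))/4 = (5329*(-3 + p)/144)/4 = (-5329/48 + 5329*p/144)/4 = -5329/192 + 5329*p/576)
O(9)*(-96 + 138) = (-5329/192 + (5329/576)*9)*(-96 + 138) = (-5329/192 + 5329/64)*42 = (5329/96)*42 = 37303/16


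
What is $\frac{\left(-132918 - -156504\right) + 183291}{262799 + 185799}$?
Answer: $\frac{206877}{448598} \approx 0.46116$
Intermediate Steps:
$\frac{\left(-132918 - -156504\right) + 183291}{262799 + 185799} = \frac{\left(-132918 + 156504\right) + 183291}{448598} = \left(23586 + 183291\right) \frac{1}{448598} = 206877 \cdot \frac{1}{448598} = \frac{206877}{448598}$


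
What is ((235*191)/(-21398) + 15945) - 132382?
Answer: -2491563811/21398 ≈ -1.1644e+5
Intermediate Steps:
((235*191)/(-21398) + 15945) - 132382 = (44885*(-1/21398) + 15945) - 132382 = (-44885/21398 + 15945) - 132382 = 341146225/21398 - 132382 = -2491563811/21398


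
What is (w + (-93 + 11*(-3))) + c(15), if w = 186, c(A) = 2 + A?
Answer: 77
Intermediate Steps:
(w + (-93 + 11*(-3))) + c(15) = (186 + (-93 + 11*(-3))) + (2 + 15) = (186 + (-93 - 33)) + 17 = (186 - 126) + 17 = 60 + 17 = 77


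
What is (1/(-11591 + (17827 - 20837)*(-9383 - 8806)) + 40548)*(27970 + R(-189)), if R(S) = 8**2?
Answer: 62221126587879002/54737299 ≈ 1.1367e+9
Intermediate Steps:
R(S) = 64
(1/(-11591 + (17827 - 20837)*(-9383 - 8806)) + 40548)*(27970 + R(-189)) = (1/(-11591 + (17827 - 20837)*(-9383 - 8806)) + 40548)*(27970 + 64) = (1/(-11591 - 3010*(-18189)) + 40548)*28034 = (1/(-11591 + 54748890) + 40548)*28034 = (1/54737299 + 40548)*28034 = (2219487999853/54737299)*28034 = 62221126587879002/54737299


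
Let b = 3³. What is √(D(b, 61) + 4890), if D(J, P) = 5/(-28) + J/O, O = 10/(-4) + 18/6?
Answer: √968989/14 ≈ 70.312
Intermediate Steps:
O = ½ (O = 10*(-¼) + 18*(⅙) = -5/2 + 3 = ½ ≈ 0.50000)
b = 27
D(J, P) = -5/28 + 2*J (D(J, P) = 5/(-28) + J/(½) = 5*(-1/28) + J*2 = -5/28 + 2*J)
√(D(b, 61) + 4890) = √((-5/28 + 2*27) + 4890) = √((-5/28 + 54) + 4890) = √(1507/28 + 4890) = √(138427/28) = √968989/14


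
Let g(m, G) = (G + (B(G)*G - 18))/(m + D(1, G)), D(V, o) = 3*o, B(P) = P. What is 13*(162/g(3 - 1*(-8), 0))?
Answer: -1287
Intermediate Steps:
g(m, G) = (-18 + G + G²)/(m + 3*G) (g(m, G) = (G + (G*G - 18))/(m + 3*G) = (G + (G² - 18))/(m + 3*G) = (G + (-18 + G²))/(m + 3*G) = (-18 + G + G²)/(m + 3*G))
13*(162/g(3 - 1*(-8), 0)) = 13*(162/(((-18 + 0 + 0²)/((3 - 1*(-8)) + 3*0)))) = 13*(162/(((-18 + 0 + 0)/((3 + 8) + 0)))) = 13*(162/((-18/(11 + 0)))) = 13*(162/((-18/11))) = 13*(162/(((1/11)*(-18)))) = 13*(162/(-18/11)) = 13*(162*(-11/18)) = 13*(-99) = -1287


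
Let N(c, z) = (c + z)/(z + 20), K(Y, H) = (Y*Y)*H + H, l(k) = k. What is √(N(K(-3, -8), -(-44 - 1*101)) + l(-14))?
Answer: I*√14817/33 ≈ 3.6886*I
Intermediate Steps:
K(Y, H) = H + H*Y² (K(Y, H) = Y²*H + H = H*Y² + H = H + H*Y²)
N(c, z) = (c + z)/(20 + z)
√(N(K(-3, -8), -(-44 - 1*101)) + l(-14)) = √((-8*(1 + (-3)²) - (-44 - 1*101))/(20 - (-44 - 1*101)) - 14) = √((-8*(1 + 9) - (-44 - 101))/(20 - (-44 - 101)) - 14) = √((-8*10 - 1*(-145))/(20 - 1*(-145)) - 14) = √((-80 + 145)/(20 + 145) - 14) = √(65/165 - 14) = √((1/165)*65 - 14) = √(13/33 - 14) = √(-449/33) = I*√14817/33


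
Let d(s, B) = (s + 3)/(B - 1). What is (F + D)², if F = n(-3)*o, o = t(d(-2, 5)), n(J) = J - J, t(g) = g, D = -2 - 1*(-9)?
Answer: 49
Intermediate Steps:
d(s, B) = (3 + s)/(-1 + B)
D = 7 (D = -2 + 9 = 7)
n(J) = 0
o = ¼ (o = (3 - 2)/(-1 + 5) = 1/4 = (¼)*1 = ¼ ≈ 0.25000)
F = 0 (F = 0*(¼) = 0)
(F + D)² = (0 + 7)² = 7² = 49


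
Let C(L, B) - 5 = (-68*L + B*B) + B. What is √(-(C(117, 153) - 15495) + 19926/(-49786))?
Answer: I*√72128737043/24893 ≈ 10.789*I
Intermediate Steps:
C(L, B) = 5 + B + B² - 68*L (C(L, B) = 5 + ((-68*L + B*B) + B) = 5 + ((-68*L + B²) + B) = 5 + ((B² - 68*L) + B) = 5 + (B + B² - 68*L) = 5 + B + B² - 68*L)
√(-(C(117, 153) - 15495) + 19926/(-49786)) = √(-((5 + 153 + 153² - 68*117) - 15495) + 19926/(-49786)) = √(-((5 + 153 + 23409 - 7956) - 15495) + 19926*(-1/49786)) = √(-(15611 - 15495) - 9963/24893) = √(-1*116 - 9963/24893) = √(-116 - 9963/24893) = √(-2897551/24893) = I*√72128737043/24893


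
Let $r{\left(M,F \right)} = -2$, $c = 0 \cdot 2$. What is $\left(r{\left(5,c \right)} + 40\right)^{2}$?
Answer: $1444$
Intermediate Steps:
$c = 0$
$\left(r{\left(5,c \right)} + 40\right)^{2} = \left(-2 + 40\right)^{2} = 38^{2} = 1444$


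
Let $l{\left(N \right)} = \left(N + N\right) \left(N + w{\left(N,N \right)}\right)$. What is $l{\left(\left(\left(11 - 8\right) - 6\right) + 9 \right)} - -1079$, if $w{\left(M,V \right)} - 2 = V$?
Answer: $1247$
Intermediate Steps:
$w{\left(M,V \right)} = 2 + V$
$l{\left(N \right)} = 2 N \left(2 + 2 N\right)$ ($l{\left(N \right)} = \left(N + N\right) \left(N + \left(2 + N\right)\right) = 2 N \left(2 + 2 N\right)$)
$l{\left(\left(\left(11 - 8\right) - 6\right) + 9 \right)} - -1079 = 4 \left(\left(\left(11 - 8\right) - 6\right) + 9\right) \left(1 + \left(\left(\left(11 - 8\right) - 6\right) + 9\right)\right) - -1079 = 4 \left(\left(3 - 6\right) + 9\right) \left(1 + \left(\left(3 - 6\right) + 9\right)\right) + 1079 = 4 \left(-3 + 9\right) \left(1 + \left(-3 + 9\right)\right) + 1079 = 4 \cdot 6 \left(1 + 6\right) + 1079 = 4 \cdot 6 \cdot 7 + 1079 = 168 + 1079 = 1247$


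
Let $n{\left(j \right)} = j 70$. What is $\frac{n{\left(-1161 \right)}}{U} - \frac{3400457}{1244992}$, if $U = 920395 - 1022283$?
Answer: $- \frac{1916291117}{991013632} \approx -1.9337$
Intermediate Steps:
$U = -101888$ ($U = 920395 - 1022283 = -101888$)
$n{\left(j \right)} = 70 j$
$\frac{n{\left(-1161 \right)}}{U} - \frac{3400457}{1244992} = \frac{70 \left(-1161\right)}{-101888} - \frac{3400457}{1244992} = \left(-81270\right) \left(- \frac{1}{101888}\right) - \frac{3400457}{1244992} = \frac{40635}{50944} - \frac{3400457}{1244992} = - \frac{1916291117}{991013632}$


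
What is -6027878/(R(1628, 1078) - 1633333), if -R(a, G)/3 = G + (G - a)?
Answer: 6027878/1634917 ≈ 3.6870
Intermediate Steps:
R(a, G) = -6*G + 3*a (R(a, G) = -3*(G + (G - a)) = -3*(-a + 2*G) = -6*G + 3*a)
-6027878/(R(1628, 1078) - 1633333) = -6027878/((-6*1078 + 3*1628) - 1633333) = -6027878/((-6468 + 4884) - 1633333) = -6027878/(-1584 - 1633333) = -6027878/(-1634917) = -6027878*(-1/1634917) = 6027878/1634917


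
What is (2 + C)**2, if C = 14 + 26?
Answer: 1764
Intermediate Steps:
C = 40
(2 + C)**2 = (2 + 40)**2 = 42**2 = 1764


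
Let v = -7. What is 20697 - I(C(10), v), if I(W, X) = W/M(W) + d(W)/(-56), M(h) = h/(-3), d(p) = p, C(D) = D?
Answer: 579605/28 ≈ 20700.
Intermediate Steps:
M(h) = -h/3 (M(h) = h*(-1/3) = -h/3)
I(W, X) = -3 - W/56 (I(W, X) = W/((-W/3)) + W/(-56) = W*(-3/W) + W*(-1/56) = -3 - W/56)
20697 - I(C(10), v) = 20697 - (-3 - 1/56*10) = 20697 - (-3 - 5/28) = 20697 - 1*(-89/28) = 20697 + 89/28 = 579605/28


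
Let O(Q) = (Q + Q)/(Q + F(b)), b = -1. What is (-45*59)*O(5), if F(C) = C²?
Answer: -4425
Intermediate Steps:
O(Q) = 2*Q/(1 + Q) (O(Q) = (Q + Q)/(Q + (-1)²) = (2*Q)/(Q + 1) = (2*Q)/(1 + Q) = 2*Q/(1 + Q))
(-45*59)*O(5) = (-45*59)*(2*5/(1 + 5)) = -5310*5/6 = -2655*5/3 = -4425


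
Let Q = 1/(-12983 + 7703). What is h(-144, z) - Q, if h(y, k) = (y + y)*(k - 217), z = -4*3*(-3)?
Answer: 275235841/5280 ≈ 52128.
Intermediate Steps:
Q = -1/5280 (Q = 1/(-5280) = -1/5280 ≈ -0.00018939)
z = 36 (z = -12*(-3) = 36)
h(y, k) = 2*y*(-217 + k) (h(y, k) = (2*y)*(-217 + k) = 2*y*(-217 + k))
h(-144, z) - Q = 2*(-144)*(-217 + 36) - 1*(-1/5280) = 2*(-144)*(-181) + 1/5280 = 52128 + 1/5280 = 275235841/5280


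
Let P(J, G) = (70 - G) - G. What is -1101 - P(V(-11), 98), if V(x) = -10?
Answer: -975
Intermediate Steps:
P(J, G) = 70 - 2*G
-1101 - P(V(-11), 98) = -1101 - (70 - 2*98) = -1101 - (70 - 196) = -1101 - 1*(-126) = -1101 + 126 = -975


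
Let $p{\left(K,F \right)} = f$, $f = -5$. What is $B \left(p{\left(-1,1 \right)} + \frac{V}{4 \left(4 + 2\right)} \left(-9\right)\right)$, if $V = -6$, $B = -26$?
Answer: $\frac{143}{2} \approx 71.5$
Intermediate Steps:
$p{\left(K,F \right)} = -5$
$B \left(p{\left(-1,1 \right)} + \frac{V}{4 \left(4 + 2\right)} \left(-9\right)\right) = - 26 \left(-5 + - \frac{6}{4 \left(4 + 2\right)} \left(-9\right)\right) = - 26 \left(-5 + - \frac{6}{4 \cdot 6} \left(-9\right)\right) = - 26 \left(-5 + - \frac{6}{24} \left(-9\right)\right) = - 26 \left(-5 + \left(-6\right) \frac{1}{24} \left(-9\right)\right) = - 26 \left(-5 - - \frac{9}{4}\right) = - 26 \left(-5 + \frac{9}{4}\right) = \left(-26\right) \left(- \frac{11}{4}\right) = \frac{143}{2}$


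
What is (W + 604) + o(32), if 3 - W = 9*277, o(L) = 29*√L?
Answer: -1886 + 116*√2 ≈ -1722.0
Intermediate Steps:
W = -2490 (W = 3 - 9*277 = 3 - 1*2493 = 3 - 2493 = -2490)
(W + 604) + o(32) = (-2490 + 604) + 29*√32 = -1886 + 29*(4*√2) = -1886 + 116*√2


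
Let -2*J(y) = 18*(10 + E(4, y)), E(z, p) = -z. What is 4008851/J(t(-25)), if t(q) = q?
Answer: -4008851/54 ≈ -74238.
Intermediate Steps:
J(y) = -54 (J(y) = -9*(10 - 1*4) = -9*(10 - 4) = -9*6 = -½*108 = -54)
4008851/J(t(-25)) = 4008851/(-54) = 4008851*(-1/54) = -4008851/54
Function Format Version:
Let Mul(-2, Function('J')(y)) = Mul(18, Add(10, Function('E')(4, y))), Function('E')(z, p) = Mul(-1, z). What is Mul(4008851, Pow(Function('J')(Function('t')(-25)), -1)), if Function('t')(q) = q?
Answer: Rational(-4008851, 54) ≈ -74238.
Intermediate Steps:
Function('J')(y) = -54 (Function('J')(y) = Mul(Rational(-1, 2), Mul(18, Add(10, Mul(-1, 4)))) = Mul(Rational(-1, 2), Mul(18, Add(10, -4))) = Mul(Rational(-1, 2), Mul(18, 6)) = Mul(Rational(-1, 2), 108) = -54)
Mul(4008851, Pow(Function('J')(Function('t')(-25)), -1)) = Mul(4008851, Pow(-54, -1)) = Mul(4008851, Rational(-1, 54)) = Rational(-4008851, 54)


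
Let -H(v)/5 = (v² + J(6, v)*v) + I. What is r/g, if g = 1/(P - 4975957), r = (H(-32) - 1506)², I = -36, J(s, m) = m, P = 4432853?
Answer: -72652301633024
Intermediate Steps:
H(v) = 180 - 10*v² (H(v) = -5*((v² + v*v) - 36) = -5*((v² + v²) - 36) = -5*(2*v² - 36) = -5*(-36 + 2*v²) = 180 - 10*v²)
r = 133772356 (r = ((180 - 10*(-32)²) - 1506)² = ((180 - 10*1024) - 1506)² = ((180 - 10240) - 1506)² = (-10060 - 1506)² = (-11566)² = 133772356)
g = -1/543104 (g = 1/(4432853 - 4975957) = 1/(-543104) = -1/543104 ≈ -1.8413e-6)
r/g = 133772356/(-1/543104) = 133772356*(-543104) = -72652301633024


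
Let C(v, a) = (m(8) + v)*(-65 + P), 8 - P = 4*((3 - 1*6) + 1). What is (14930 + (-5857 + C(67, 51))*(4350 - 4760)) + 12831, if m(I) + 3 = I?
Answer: 3875611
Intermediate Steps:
m(I) = -3 + I
P = 16 (P = 8 - 4*((3 - 1*6) + 1) = 8 - 4*((3 - 6) + 1) = 8 - 4*(-3 + 1) = 8 - 4*(-2) = 8 - 1*(-8) = 8 + 8 = 16)
C(v, a) = -245 - 49*v (C(v, a) = ((-3 + 8) + v)*(-65 + 16) = (5 + v)*(-49) = -245 - 49*v)
(14930 + (-5857 + C(67, 51))*(4350 - 4760)) + 12831 = (14930 + (-5857 + (-245 - 49*67))*(4350 - 4760)) + 12831 = (14930 + (-5857 + (-245 - 3283))*(-410)) + 12831 = (14930 + (-5857 - 3528)*(-410)) + 12831 = (14930 - 9385*(-410)) + 12831 = (14930 + 3847850) + 12831 = 3862780 + 12831 = 3875611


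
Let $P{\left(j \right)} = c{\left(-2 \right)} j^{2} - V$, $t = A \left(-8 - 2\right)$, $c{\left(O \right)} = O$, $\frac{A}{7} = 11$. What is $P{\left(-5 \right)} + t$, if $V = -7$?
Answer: $-813$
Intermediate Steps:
$A = 77$ ($A = 7 \cdot 11 = 77$)
$t = -770$ ($t = 77 \left(-8 - 2\right) = 77 \left(-10\right) = -770$)
$P{\left(j \right)} = 7 - 2 j^{2}$ ($P{\left(j \right)} = - 2 j^{2} - -7 = - 2 j^{2} + 7 = 7 - 2 j^{2}$)
$P{\left(-5 \right)} + t = \left(7 - 2 \left(-5\right)^{2}\right) - 770 = \left(7 - 50\right) - 770 = -43 - 770 = -813$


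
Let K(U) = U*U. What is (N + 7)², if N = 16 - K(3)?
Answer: 196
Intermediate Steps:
K(U) = U²
N = 7 (N = 16 - 1*3² = 16 - 1*9 = 16 - 9 = 7)
(N + 7)² = (7 + 7)² = 14² = 196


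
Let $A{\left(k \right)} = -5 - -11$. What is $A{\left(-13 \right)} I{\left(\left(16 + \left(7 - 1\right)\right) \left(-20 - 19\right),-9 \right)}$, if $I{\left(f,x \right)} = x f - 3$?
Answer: $46314$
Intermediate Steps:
$A{\left(k \right)} = 6$ ($A{\left(k \right)} = -5 + 11 = 6$)
$I{\left(f,x \right)} = -3 + f x$ ($I{\left(f,x \right)} = f x - 3 = -3 + f x$)
$A{\left(-13 \right)} I{\left(\left(16 + \left(7 - 1\right)\right) \left(-20 - 19\right),-9 \right)} = 6 \left(-3 + \left(16 + \left(7 - 1\right)\right) \left(-20 - 19\right) \left(-9\right)\right) = 6 \left(-3 + \left(16 + 6\right) \left(-39\right) \left(-9\right)\right) = 6 \left(-3 + 22 \left(-39\right) \left(-9\right)\right) = 6 \left(-3 - -7722\right) = 6 \left(-3 + 7722\right) = 6 \cdot 7719 = 46314$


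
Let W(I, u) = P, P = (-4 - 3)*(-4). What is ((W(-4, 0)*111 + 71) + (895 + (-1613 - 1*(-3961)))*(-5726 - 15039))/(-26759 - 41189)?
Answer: 16834429/16987 ≈ 991.02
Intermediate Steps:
P = 28 (P = -7*(-4) = 28)
W(I, u) = 28
((W(-4, 0)*111 + 71) + (895 + (-1613 - 1*(-3961)))*(-5726 - 15039))/(-26759 - 41189) = ((28*111 + 71) + (895 + (-1613 - 1*(-3961)))*(-5726 - 15039))/(-26759 - 41189) = ((3108 + 71) + (895 + (-1613 + 3961))*(-20765))/(-67948) = (3179 + (895 + 2348)*(-20765))*(-1/67948) = (3179 + 3243*(-20765))*(-1/67948) = (3179 - 67340895)*(-1/67948) = -67337716*(-1/67948) = 16834429/16987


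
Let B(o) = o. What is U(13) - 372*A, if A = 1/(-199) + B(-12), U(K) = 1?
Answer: 888907/199 ≈ 4466.9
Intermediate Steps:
A = -2389/199 (A = 1/(-199) - 12 = -1/199 - 12 = -2389/199 ≈ -12.005)
U(13) - 372*A = 1 - 372*(-2389/199) = 1 + 888708/199 = 888907/199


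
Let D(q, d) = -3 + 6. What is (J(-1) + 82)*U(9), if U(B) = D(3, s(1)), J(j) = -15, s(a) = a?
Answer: 201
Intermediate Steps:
D(q, d) = 3
U(B) = 3
(J(-1) + 82)*U(9) = (-15 + 82)*3 = 67*3 = 201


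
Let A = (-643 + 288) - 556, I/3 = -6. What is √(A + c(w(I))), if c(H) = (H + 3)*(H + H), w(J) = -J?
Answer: I*√155 ≈ 12.45*I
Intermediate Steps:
I = -18 (I = 3*(-6) = -18)
c(H) = 2*H*(3 + H) (c(H) = (3 + H)*(2*H) = 2*H*(3 + H))
A = -911 (A = -355 - 556 = -911)
√(A + c(w(I))) = √(-911 + 2*(-1*(-18))*(3 - 1*(-18))) = √(-911 + 2*18*(3 + 18)) = √(-911 + 2*18*21) = √(-911 + 756) = √(-155) = I*√155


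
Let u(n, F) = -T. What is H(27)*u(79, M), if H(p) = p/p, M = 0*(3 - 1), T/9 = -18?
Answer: 162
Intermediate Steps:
T = -162 (T = 9*(-18) = -162)
M = 0 (M = 0*2 = 0)
H(p) = 1
u(n, F) = 162 (u(n, F) = -1*(-162) = 162)
H(27)*u(79, M) = 1*162 = 162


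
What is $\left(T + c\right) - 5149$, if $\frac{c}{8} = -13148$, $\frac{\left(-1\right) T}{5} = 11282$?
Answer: $-166743$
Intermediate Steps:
$T = -56410$ ($T = \left(-5\right) 11282 = -56410$)
$c = -105184$ ($c = 8 \left(-13148\right) = -105184$)
$\left(T + c\right) - 5149 = \left(-56410 - 105184\right) - 5149 = -161594 - 5149 = -166743$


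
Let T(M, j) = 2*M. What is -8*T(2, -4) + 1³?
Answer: -31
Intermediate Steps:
-8*T(2, -4) + 1³ = -16*2 + 1³ = -8*4 + 1 = -32 + 1 = -31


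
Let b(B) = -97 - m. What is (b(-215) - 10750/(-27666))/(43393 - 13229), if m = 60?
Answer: -1083203/208629306 ≈ -0.0051920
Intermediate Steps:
b(B) = -157 (b(B) = -97 - 1*60 = -97 - 60 = -157)
(b(-215) - 10750/(-27666))/(43393 - 13229) = (-157 - 10750/(-27666))/(43393 - 13229) = (-157 - 10750*(-1/27666))/30164 = (-157 + 5375/13833)*(1/30164) = -2166406/13833*1/30164 = -1083203/208629306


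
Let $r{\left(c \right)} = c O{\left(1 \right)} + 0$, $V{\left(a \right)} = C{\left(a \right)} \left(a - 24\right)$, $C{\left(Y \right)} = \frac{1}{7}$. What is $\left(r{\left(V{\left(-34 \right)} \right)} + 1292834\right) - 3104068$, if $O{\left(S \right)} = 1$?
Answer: $- \frac{12678696}{7} \approx -1.8112 \cdot 10^{6}$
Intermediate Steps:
$C{\left(Y \right)} = \frac{1}{7}$
$V{\left(a \right)} = - \frac{24}{7} + \frac{a}{7}$ ($V{\left(a \right)} = \frac{a - 24}{7} = \frac{-24 + a}{7} = - \frac{24}{7} + \frac{a}{7}$)
$r{\left(c \right)} = c$ ($r{\left(c \right)} = c 1 + 0 = c + 0 = c$)
$\left(r{\left(V{\left(-34 \right)} \right)} + 1292834\right) - 3104068 = \left(\left(- \frac{24}{7} + \frac{1}{7} \left(-34\right)\right) + 1292834\right) - 3104068 = \left(\left(- \frac{24}{7} - \frac{34}{7}\right) + 1292834\right) - 3104068 = \left(- \frac{58}{7} + 1292834\right) - 3104068 = \frac{9049780}{7} - 3104068 = - \frac{12678696}{7}$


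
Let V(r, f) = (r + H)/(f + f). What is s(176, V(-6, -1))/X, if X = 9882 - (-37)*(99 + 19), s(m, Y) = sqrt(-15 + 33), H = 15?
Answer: 3*sqrt(2)/14248 ≈ 0.00029777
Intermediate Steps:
V(r, f) = (15 + r)/(2*f) (V(r, f) = (r + 15)/(f + f) = (15 + r)/((2*f)) = (15 + r)*(1/(2*f)) = (15 + r)/(2*f))
s(m, Y) = 3*sqrt(2) (s(m, Y) = sqrt(18) = 3*sqrt(2))
X = 14248 (X = 9882 - (-37)*118 = 9882 - 1*(-4366) = 9882 + 4366 = 14248)
s(176, V(-6, -1))/X = (3*sqrt(2))/14248 = (3*sqrt(2))*(1/14248) = 3*sqrt(2)/14248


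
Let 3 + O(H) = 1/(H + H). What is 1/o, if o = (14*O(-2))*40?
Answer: -1/1820 ≈ -0.00054945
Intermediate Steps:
O(H) = -3 + 1/(2*H) (O(H) = -3 + 1/(H + H) = -3 + 1/(2*H))
o = -1820 (o = (14*(-3 + (½)/(-2)))*40 = (14*(-3 + (½)*(-½)))*40 = (14*(-3 - ¼))*40 = (14*(-13/4))*40 = -91/2*40 = -1820)
1/o = 1/(-1820) = -1/1820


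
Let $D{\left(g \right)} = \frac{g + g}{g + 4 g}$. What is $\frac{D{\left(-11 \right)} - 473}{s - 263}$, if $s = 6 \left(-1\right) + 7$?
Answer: $\frac{2363}{1310} \approx 1.8038$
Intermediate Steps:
$s = 1$ ($s = -6 + 7 = 1$)
$D{\left(g \right)} = \frac{2}{5}$ ($D{\left(g \right)} = \frac{2 g}{5 g} = 2 g \frac{1}{5 g} = \frac{2}{5}$)
$\frac{D{\left(-11 \right)} - 473}{s - 263} = \frac{\frac{2}{5} - 473}{1 - 263} = - \frac{2363}{5 \left(-262\right)} = \left(- \frac{2363}{5}\right) \left(- \frac{1}{262}\right) = \frac{2363}{1310}$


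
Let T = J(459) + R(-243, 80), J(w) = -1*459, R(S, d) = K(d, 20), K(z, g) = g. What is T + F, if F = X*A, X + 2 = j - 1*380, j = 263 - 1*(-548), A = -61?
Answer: -26608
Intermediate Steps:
j = 811 (j = 263 + 548 = 811)
R(S, d) = 20
J(w) = -459
X = 429 (X = -2 + (811 - 1*380) = -2 + (811 - 380) = -2 + 431 = 429)
T = -439 (T = -459 + 20 = -439)
F = -26169 (F = 429*(-61) = -26169)
T + F = -439 - 26169 = -26608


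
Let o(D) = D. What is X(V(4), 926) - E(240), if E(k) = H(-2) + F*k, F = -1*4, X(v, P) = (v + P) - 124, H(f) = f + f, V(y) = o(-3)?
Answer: 1763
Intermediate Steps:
V(y) = -3
H(f) = 2*f
X(v, P) = -124 + P + v (X(v, P) = (P + v) - 124 = -124 + P + v)
F = -4
E(k) = -4 - 4*k (E(k) = 2*(-2) - 4*k = -4 - 4*k)
X(V(4), 926) - E(240) = (-124 + 926 - 3) - (-4 - 4*240) = 799 - (-4 - 960) = 799 - 1*(-964) = 799 + 964 = 1763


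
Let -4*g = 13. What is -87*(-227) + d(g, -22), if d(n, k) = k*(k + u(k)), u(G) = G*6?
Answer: 23137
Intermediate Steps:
u(G) = 6*G
g = -13/4 (g = -¼*13 = -13/4 ≈ -3.2500)
d(n, k) = 7*k² (d(n, k) = k*(k + 6*k) = k*(7*k) = 7*k²)
-87*(-227) + d(g, -22) = -87*(-227) + 7*(-22)² = 19749 + 7*484 = 19749 + 3388 = 23137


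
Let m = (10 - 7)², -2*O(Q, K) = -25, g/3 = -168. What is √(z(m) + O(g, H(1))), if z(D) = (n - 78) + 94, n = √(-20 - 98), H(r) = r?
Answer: √(114 + 4*I*√118)/2 ≈ 5.4314 + 1.0*I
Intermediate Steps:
g = -504 (g = 3*(-168) = -504)
O(Q, K) = 25/2 (O(Q, K) = -½*(-25) = 25/2)
n = I*√118 (n = √(-118) = I*√118 ≈ 10.863*I)
m = 9 (m = 3² = 9)
z(D) = 16 + I*√118 (z(D) = (I*√118 - 78) + 94 = (-78 + I*√118) + 94 = 16 + I*√118)
√(z(m) + O(g, H(1))) = √((16 + I*√118) + 25/2) = √(57/2 + I*√118)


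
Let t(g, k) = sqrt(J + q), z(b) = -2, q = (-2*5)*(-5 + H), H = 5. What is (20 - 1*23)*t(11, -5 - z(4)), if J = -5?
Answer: -3*I*sqrt(5) ≈ -6.7082*I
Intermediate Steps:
q = 0 (q = (-2*5)*(-5 + 5) = -10*0 = 0)
t(g, k) = I*sqrt(5) (t(g, k) = sqrt(-5 + 0) = sqrt(-5) = I*sqrt(5))
(20 - 1*23)*t(11, -5 - z(4)) = (20 - 1*23)*(I*sqrt(5)) = (20 - 23)*(I*sqrt(5)) = -3*I*sqrt(5)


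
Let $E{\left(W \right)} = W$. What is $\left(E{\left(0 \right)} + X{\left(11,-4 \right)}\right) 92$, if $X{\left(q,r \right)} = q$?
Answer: $1012$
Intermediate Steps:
$\left(E{\left(0 \right)} + X{\left(11,-4 \right)}\right) 92 = \left(0 + 11\right) 92 = 11 \cdot 92 = 1012$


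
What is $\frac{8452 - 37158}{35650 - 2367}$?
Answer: $- \frac{28706}{33283} \approx -0.86248$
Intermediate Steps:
$\frac{8452 - 37158}{35650 - 2367} = - \frac{28706}{33283}$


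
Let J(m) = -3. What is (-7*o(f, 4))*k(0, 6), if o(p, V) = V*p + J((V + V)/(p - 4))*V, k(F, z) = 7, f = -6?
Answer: 1764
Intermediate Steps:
o(p, V) = -3*V + V*p (o(p, V) = V*p - 3*V = -3*V + V*p)
(-7*o(f, 4))*k(0, 6) = -28*(-3 - 6)*7 = -28*(-9)*7 = -7*(-36)*7 = 252*7 = 1764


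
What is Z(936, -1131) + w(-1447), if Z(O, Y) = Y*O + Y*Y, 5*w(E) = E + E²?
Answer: 3195087/5 ≈ 6.3902e+5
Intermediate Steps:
w(E) = E/5 + E²/5 (w(E) = (E + E²)/5 = E/5 + E²/5)
Z(O, Y) = Y² + O*Y (Z(O, Y) = O*Y + Y² = Y² + O*Y)
Z(936, -1131) + w(-1447) = -1131*(936 - 1131) + (⅕)*(-1447)*(1 - 1447) = -1131*(-195) + (⅕)*(-1447)*(-1446) = 220545 + 2092362/5 = 3195087/5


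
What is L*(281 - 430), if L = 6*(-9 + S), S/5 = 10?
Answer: -36654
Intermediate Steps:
S = 50 (S = 5*10 = 50)
L = 246 (L = 6*(-9 + 50) = 6*41 = 246)
L*(281 - 430) = 246*(281 - 430) = 246*(-149) = -36654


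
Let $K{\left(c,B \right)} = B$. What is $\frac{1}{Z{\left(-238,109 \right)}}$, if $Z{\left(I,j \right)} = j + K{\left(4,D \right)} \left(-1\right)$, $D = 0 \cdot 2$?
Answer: $\frac{1}{109} \approx 0.0091743$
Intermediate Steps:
$D = 0$
$Z{\left(I,j \right)} = j$ ($Z{\left(I,j \right)} = j + 0 \left(-1\right) = j + 0 = j$)
$\frac{1}{Z{\left(-238,109 \right)}} = \frac{1}{109}$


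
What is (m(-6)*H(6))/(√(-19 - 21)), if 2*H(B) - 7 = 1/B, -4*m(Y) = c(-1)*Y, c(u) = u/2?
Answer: 43*I*√10/320 ≈ 0.42493*I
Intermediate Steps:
c(u) = u/2 (c(u) = u*(½) = u/2)
m(Y) = Y/8 (m(Y) = -(½)*(-1)*Y/4 = -(-1)*Y/8 = Y/8)
H(B) = 7/2 + 1/(2*B)
(m(-6)*H(6))/(√(-19 - 21)) = (((⅛)*(-6))*((½)*(1 + 7*6)/6))/(√(-19 - 21)) = (-3*(1 + 42)/(8*6))/(√(-40)) = (-3*43/(8*6))/((2*I*√10)) = (-¾*43/12)*(-I*√10/20) = -(-43)*I*√10/320 = 43*I*√10/320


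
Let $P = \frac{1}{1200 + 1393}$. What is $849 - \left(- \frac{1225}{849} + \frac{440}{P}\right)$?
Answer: $- \frac{967919054}{849} \approx -1.1401 \cdot 10^{6}$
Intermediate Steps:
$P = \frac{1}{2593} \approx 0.00038565$
$849 - \left(- \frac{1225}{849} + \frac{440}{P}\right) = 849 - \left(- \frac{1225}{849} + 440 \frac{1}{\frac{1}{2593}}\right) = 849 - \left(\left(-1225\right) \frac{1}{849} + 440 \cdot 2593\right) = 849 - \left(- \frac{1225}{849} + 1140920\right) = 849 - \frac{968639855}{849} = - \frac{967919054}{849}$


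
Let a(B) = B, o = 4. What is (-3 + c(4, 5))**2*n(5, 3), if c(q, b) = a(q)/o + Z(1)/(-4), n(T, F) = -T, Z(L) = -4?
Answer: -5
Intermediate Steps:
c(q, b) = 1 + q/4 (c(q, b) = q/4 - 4/(-4) = q*(1/4) - 4*(-1/4) = q/4 + 1 = 1 + q/4)
(-3 + c(4, 5))**2*n(5, 3) = (-3 + (1 + (1/4)*4))**2*(-1*5) = (-3 + (1 + 1))**2*(-5) = (-3 + 2)**2*(-5) = (-1)**2*(-5) = 1*(-5) = -5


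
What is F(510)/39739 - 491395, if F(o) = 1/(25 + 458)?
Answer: -9431804672114/19193937 ≈ -4.9140e+5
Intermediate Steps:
F(o) = 1/483
F(510)/39739 - 491395 = (1/483)/39739 - 491395 = (1/483)*(1/39739) - 491395 = 1/19193937 - 491395 = -9431804672114/19193937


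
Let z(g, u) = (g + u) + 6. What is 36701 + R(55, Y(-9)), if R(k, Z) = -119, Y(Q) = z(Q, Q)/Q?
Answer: 36582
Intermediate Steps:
z(g, u) = 6 + g + u
Y(Q) = (6 + 2*Q)/Q (Y(Q) = (6 + Q + Q)/Q = (6 + 2*Q)/Q)
36701 + R(55, Y(-9)) = 36701 - 119 = 36582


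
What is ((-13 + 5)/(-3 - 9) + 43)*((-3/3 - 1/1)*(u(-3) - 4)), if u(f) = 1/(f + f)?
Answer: 3275/9 ≈ 363.89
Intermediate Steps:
u(f) = 1/(2*f)
((-13 + 5)/(-3 - 9) + 43)*((-3/3 - 1/1)*(u(-3) - 4)) = ((-13 + 5)/(-3 - 9) + 43)*((-3/3 - 1/1)*((½)/(-3) - 4)) = (-8/(-12) + 43)*((-3*⅓ - 1*1)*((½)*(-⅓) - 4)) = (-8*(-1/12) + 43)*((-1 - 1)*(-⅙ - 4)) = (⅔ + 43)*(-2*(-25/6)) = (131/3)*(25/3) = 3275/9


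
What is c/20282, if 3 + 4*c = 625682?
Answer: 625679/81128 ≈ 7.7122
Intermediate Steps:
c = 625679/4 (c = -¾ + (¼)*625682 = -¾ + 312841/2 = 625679/4 ≈ 1.5642e+5)
c/20282 = (625679/4)/20282 = (625679/4)*(1/20282) = 625679/81128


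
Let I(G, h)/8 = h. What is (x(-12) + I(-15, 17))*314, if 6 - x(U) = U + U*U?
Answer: 3140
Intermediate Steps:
x(U) = 6 - U - U² (x(U) = 6 - (U + U*U) = 6 - (U + U²) = 6 + (-U - U²) = 6 - U - U²)
I(G, h) = 8*h
(x(-12) + I(-15, 17))*314 = ((6 - 1*(-12) - 1*(-12)²) + 8*17)*314 = ((6 + 12 - 1*144) + 136)*314 = ((6 + 12 - 144) + 136)*314 = (-126 + 136)*314 = 10*314 = 3140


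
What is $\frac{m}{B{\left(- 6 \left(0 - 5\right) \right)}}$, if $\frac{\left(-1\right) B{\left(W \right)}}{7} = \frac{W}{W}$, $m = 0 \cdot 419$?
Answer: $0$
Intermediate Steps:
$m = 0$
$B{\left(W \right)} = -7$ ($B{\left(W \right)} = - 7 \frac{W}{W} = \left(-7\right) 1 = -7$)
$\frac{m}{B{\left(- 6 \left(0 - 5\right) \right)}} = \frac{0}{-7} = 0 \left(- \frac{1}{7}\right) = 0$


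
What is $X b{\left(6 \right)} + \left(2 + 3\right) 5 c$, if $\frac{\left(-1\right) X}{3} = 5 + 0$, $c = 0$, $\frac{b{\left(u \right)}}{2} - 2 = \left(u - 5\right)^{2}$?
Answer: $-90$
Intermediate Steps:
$b{\left(u \right)} = 4 + 2 \left(-5 + u\right)^{2}$ ($b{\left(u \right)} = 4 + 2 \left(u - 5\right)^{2} = 4 + 2 \left(-5 + u\right)^{2}$)
$X = -15$ ($X = - 3 \left(5 + 0\right) = \left(-3\right) 5 = -15$)
$X b{\left(6 \right)} + \left(2 + 3\right) 5 c = - 15 \left(4 + 2 \left(-5 + 6\right)^{2}\right) + \left(2 + 3\right) 5 \cdot 0 = - 15 \left(4 + 2 \cdot 1^{2}\right) + 5 \cdot 5 \cdot 0 = - 15 \left(4 + 2 \cdot 1\right) + 25 \cdot 0 = - 15 \left(4 + 2\right) + 0 = \left(-15\right) 6 + 0 = -90 + 0 = -90$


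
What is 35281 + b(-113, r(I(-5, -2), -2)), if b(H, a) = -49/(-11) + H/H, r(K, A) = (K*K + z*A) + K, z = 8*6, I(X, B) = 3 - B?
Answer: 388151/11 ≈ 35286.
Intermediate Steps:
z = 48
r(K, A) = K + K² + 48*A (r(K, A) = (K*K + 48*A) + K = (K² + 48*A) + K = K + K² + 48*A)
b(H, a) = 60/11 (b(H, a) = -49*(-1/11) + 1 = 49/11 + 1 = 60/11)
35281 + b(-113, r(I(-5, -2), -2)) = 35281 + 60/11 = 388151/11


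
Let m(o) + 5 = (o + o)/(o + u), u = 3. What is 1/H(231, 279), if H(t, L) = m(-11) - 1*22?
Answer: -4/97 ≈ -0.041237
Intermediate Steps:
m(o) = -5 + 2*o/(3 + o) (m(o) = -5 + (o + o)/(o + 3) = -5 + (2*o)/(3 + o) = -5 + 2*o/(3 + o))
H(t, L) = -97/4 (H(t, L) = 3*(-5 - 1*(-11))/(3 - 11) - 1*22 = 3*(-5 + 11)/(-8) - 22 = 3*(-⅛)*6 - 22 = -9/4 - 22 = -97/4)
1/H(231, 279) = 1/(-97/4) = -4/97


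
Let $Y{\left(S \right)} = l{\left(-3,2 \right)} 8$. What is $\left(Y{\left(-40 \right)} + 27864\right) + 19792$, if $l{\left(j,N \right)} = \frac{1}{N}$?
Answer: $47660$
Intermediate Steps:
$Y{\left(S \right)} = 4$ ($Y{\left(S \right)} = \frac{1}{2} \cdot 8 = 4$)
$\left(Y{\left(-40 \right)} + 27864\right) + 19792 = \left(4 + 27864\right) + 19792 = 27868 + 19792 = 47660$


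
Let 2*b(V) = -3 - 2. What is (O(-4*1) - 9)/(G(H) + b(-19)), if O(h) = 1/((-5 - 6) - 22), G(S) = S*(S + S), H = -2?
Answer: -596/363 ≈ -1.6419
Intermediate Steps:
G(S) = 2*S² (G(S) = S*(2*S) = 2*S²)
O(h) = -1/33 (O(h) = 1/(-11 - 22) = 1/(-33) = -1/33)
b(V) = -5/2 (b(V) = (-3 - 2)/2 = (½)*(-5) = -5/2)
(O(-4*1) - 9)/(G(H) + b(-19)) = (-1/33 - 9)/(2*(-2)² - 5/2) = -298/(33*(2*4 - 5/2)) = -298/(33*(8 - 5/2)) = -298/(33*11/2) = -298/33*2/11 = -596/363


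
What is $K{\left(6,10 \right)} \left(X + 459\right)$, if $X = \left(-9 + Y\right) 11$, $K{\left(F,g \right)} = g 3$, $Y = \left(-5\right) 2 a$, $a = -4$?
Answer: $24000$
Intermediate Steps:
$Y = 40$ ($Y = \left(-5\right) 2 \left(-4\right) = \left(-10\right) \left(-4\right) = 40$)
$K{\left(F,g \right)} = 3 g$
$X = 341$ ($X = \left(-9 + 40\right) 11 = 31 \cdot 11 = 341$)
$K{\left(6,10 \right)} \left(X + 459\right) = 3 \cdot 10 \left(341 + 459\right) = 30 \cdot 800 = 24000$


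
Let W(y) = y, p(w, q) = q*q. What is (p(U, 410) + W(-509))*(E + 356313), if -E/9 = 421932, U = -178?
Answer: -576693200325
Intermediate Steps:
p(w, q) = q²
E = -3797388 (E = -9*421932 = -3797388)
(p(U, 410) + W(-509))*(E + 356313) = (410² - 509)*(-3797388 + 356313) = (168100 - 509)*(-3441075) = 167591*(-3441075) = -576693200325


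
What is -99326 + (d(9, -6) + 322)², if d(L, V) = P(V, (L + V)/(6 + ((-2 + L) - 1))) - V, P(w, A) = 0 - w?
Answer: 12230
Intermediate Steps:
P(w, A) = -w
d(L, V) = -2*V (d(L, V) = -V - V = -2*V)
-99326 + (d(9, -6) + 322)² = -99326 + (-2*(-6) + 322)² = -99326 + (12 + 322)² = -99326 + 334² = -99326 + 111556 = 12230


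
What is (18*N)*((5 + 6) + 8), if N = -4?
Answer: -1368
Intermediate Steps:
(18*N)*((5 + 6) + 8) = (18*(-4))*((5 + 6) + 8) = -72*(11 + 8) = -72*19 = -1368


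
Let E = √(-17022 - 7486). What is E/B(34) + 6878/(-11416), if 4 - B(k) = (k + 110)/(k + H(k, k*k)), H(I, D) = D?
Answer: -3439/5708 + 595*I*√6127/1154 ≈ -0.60249 + 40.359*I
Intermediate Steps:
E = 2*I*√6127 (E = √(-24508) = 2*I*√6127 ≈ 156.55*I)
B(k) = 4 - (110 + k)/(k + k²) (B(k) = 4 - (k + 110)/(k + k*k) = 4 - (110 + k)/(k + k²))
E/B(34) + 6878/(-11416) = (2*I*√6127)/(((-110 + 3*34 + 4*34²)/(34*(1 + 34)))) + 6878/(-11416) = (2*I*√6127)/(((1/34)*(-110 + 102 + 4*1156)/35)) + 6878*(-1/11416) = (2*I*√6127)/(((1/34)*(1/35)*(-110 + 102 + 4624))) - 3439/5708 = (2*I*√6127)/(((1/34)*(1/35)*4616)) - 3439/5708 = (2*I*√6127)/(2308/595) - 3439/5708 = (2*I*√6127)*(595/2308) - 3439/5708 = 595*I*√6127/1154 - 3439/5708 = -3439/5708 + 595*I*√6127/1154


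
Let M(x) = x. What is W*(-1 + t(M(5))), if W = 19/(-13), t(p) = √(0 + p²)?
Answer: -76/13 ≈ -5.8462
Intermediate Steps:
t(p) = √(p²)
W = -19/13 (W = 19*(-1/13) = -19/13 ≈ -1.4615)
W*(-1 + t(M(5))) = -19*(-1 + √(5²))/13 = -19*(-1 + √25)/13 = -19*(-1 + 5)/13 = -19/13*4 = -76/13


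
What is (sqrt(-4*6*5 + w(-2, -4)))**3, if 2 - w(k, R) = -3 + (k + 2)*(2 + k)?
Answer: -115*I*sqrt(115) ≈ -1233.2*I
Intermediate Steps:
w(k, R) = 5 - (2 + k)**2 (w(k, R) = 2 - (-3 + (k + 2)*(2 + k)) = 2 - (-3 + (2 + k)*(2 + k)) = 2 - (-3 + (2 + k)**2) = 2 + (3 - (2 + k)**2) = 5 - (2 + k)**2)
(sqrt(-4*6*5 + w(-2, -4)))**3 = (sqrt(-4*6*5 + (5 - (2 - 2)**2)))**3 = (sqrt(-24*5 + (5 - 1*0**2)))**3 = (sqrt(-120 + (5 - 1*0)))**3 = (sqrt(-120 + (5 + 0)))**3 = (sqrt(-120 + 5))**3 = (sqrt(-115))**3 = (I*sqrt(115))**3 = -115*I*sqrt(115)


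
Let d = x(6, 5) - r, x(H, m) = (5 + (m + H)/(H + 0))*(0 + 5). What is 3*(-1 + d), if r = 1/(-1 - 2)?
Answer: 201/2 ≈ 100.50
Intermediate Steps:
x(H, m) = 25 + 5*(H + m)/H (x(H, m) = (5 + (H + m)/H)*5 = 25 + 5*(H + m)/H)
r = -⅓ (r = 1/(-3) = -⅓ ≈ -0.33333)
d = 69/2 (d = (30 + 5*5/6) - 1*(-⅓) = (30 + 5*5*(⅙)) + ⅓ = (30 + 25/6) + ⅓ = 205/6 + ⅓ = 69/2 ≈ 34.500)
3*(-1 + d) = 3*(-1 + 69/2) = 3*(67/2) = 201/2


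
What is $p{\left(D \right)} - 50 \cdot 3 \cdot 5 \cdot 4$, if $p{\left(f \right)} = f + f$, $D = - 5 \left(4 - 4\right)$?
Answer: $-3000$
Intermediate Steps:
$D = 0$ ($D = \left(-5\right) 0 = 0$)
$p{\left(f \right)} = 2 f$
$p{\left(D \right)} - 50 \cdot 3 \cdot 5 \cdot 4 = 2 \cdot 0 - 50 \cdot 3 \cdot 5 \cdot 4 = 0 - 50 \cdot 15 \cdot 4 = 0 - 3000 = -3000$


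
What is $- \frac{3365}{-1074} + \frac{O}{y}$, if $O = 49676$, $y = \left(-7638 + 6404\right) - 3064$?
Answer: $- \frac{19444627}{2308026} \approx -8.4248$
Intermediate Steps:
$y = -4298$ ($y = -1234 - 3064 = -4298$)
$- \frac{3365}{-1074} + \frac{O}{y} = - \frac{3365}{-1074} + \frac{49676}{-4298} = \left(-3365\right) \left(- \frac{1}{1074}\right) + 49676 \left(- \frac{1}{4298}\right) = \frac{3365}{1074} - \frac{24838}{2149} = - \frac{19444627}{2308026}$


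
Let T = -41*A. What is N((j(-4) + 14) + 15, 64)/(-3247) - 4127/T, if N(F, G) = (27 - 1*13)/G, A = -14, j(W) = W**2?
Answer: -214407913/29820448 ≈ -7.1900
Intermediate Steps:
N(F, G) = 14/G (N(F, G) = (27 - 13)/G = 14/G)
T = 574 (T = -41*(-14) = 574)
N((j(-4) + 14) + 15, 64)/(-3247) - 4127/T = (14/64)/(-3247) - 4127/574 = (14*(1/64))*(-1/3247) - 4127*1/574 = (7/32)*(-1/3247) - 4127/574 = -7/103904 - 4127/574 = -214407913/29820448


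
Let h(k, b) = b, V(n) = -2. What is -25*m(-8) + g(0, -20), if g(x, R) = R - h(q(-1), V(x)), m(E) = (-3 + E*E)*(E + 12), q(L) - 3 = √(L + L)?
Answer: -6118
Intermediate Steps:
q(L) = 3 + √2*√L (q(L) = 3 + √(L + L) = 3 + √(2*L) = 3 + √2*√L)
m(E) = (-3 + E²)*(12 + E)
g(x, R) = 2 + R (g(x, R) = R - 1*(-2) = R + 2 = 2 + R)
-25*m(-8) + g(0, -20) = -25*(-36 + (-8)³ - 3*(-8) + 12*(-8)²) + (2 - 20) = -25*(-36 - 512 + 24 + 12*64) - 18 = -25*(-36 - 512 + 24 + 768) - 18 = -25*244 - 18 = -6100 - 18 = -6118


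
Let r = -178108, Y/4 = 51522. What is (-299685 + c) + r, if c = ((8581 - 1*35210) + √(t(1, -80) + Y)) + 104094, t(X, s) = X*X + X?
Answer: -400328 + √206090 ≈ -3.9987e+5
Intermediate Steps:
Y = 206088 (Y = 4*51522 = 206088)
t(X, s) = X + X² (t(X, s) = X² + X = X + X²)
c = 77465 + √206090 (c = ((8581 - 1*35210) + √(1*(1 + 1) + 206088)) + 104094 = ((8581 - 35210) + √(1*2 + 206088)) + 104094 = (-26629 + √(2 + 206088)) + 104094 = (-26629 + √206090) + 104094 = 77465 + √206090 ≈ 77919.)
(-299685 + c) + r = (-299685 + (77465 + √206090)) - 178108 = (-222220 + √206090) - 178108 = -400328 + √206090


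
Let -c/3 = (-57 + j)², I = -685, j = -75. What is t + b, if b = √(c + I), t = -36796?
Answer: -36796 + I*√52957 ≈ -36796.0 + 230.12*I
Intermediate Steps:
c = -52272 (c = -3*(-57 - 75)² = -3*(-132)² = -3*17424 = -52272)
b = I*√52957 (b = √(-52272 - 685) = √(-52957) = I*√52957 ≈ 230.12*I)
t + b = -36796 + I*√52957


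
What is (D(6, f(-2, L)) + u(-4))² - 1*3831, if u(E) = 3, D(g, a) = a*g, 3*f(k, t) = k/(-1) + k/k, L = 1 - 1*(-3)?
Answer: -3750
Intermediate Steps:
L = 4 (L = 1 + 3 = 4)
f(k, t) = ⅓ - k/3 (f(k, t) = (k/(-1) + k/k)/3 = (k*(-1) + 1)/3 = (-k + 1)/3 = (1 - k)/3 = ⅓ - k/3)
(D(6, f(-2, L)) + u(-4))² - 1*3831 = ((⅓ - ⅓*(-2))*6 + 3)² - 1*3831 = ((⅓ + ⅔)*6 + 3)² - 3831 = (1*6 + 3)² - 3831 = (6 + 3)² - 3831 = 9² - 3831 = 81 - 3831 = -3750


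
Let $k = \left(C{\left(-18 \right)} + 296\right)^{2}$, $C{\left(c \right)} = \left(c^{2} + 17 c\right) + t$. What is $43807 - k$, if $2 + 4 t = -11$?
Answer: $- \frac{844137}{16} \approx -52759.0$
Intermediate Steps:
$t = - \frac{13}{4}$ ($t = - \frac{1}{2} + \frac{1}{4} \left(-11\right) = - \frac{1}{2} - \frac{11}{4} = - \frac{13}{4} \approx -3.25$)
$C{\left(c \right)} = - \frac{13}{4} + c^{2} + 17 c$ ($C{\left(c \right)} = \left(c^{2} + 17 c\right) - \frac{13}{4} = - \frac{13}{4} + c^{2} + 17 c$)
$k = \frac{1545049}{16}$ ($k = \left(\left(- \frac{13}{4} + \left(-18\right)^{2} + 17 \left(-18\right)\right) + 296\right)^{2} = \left(\left(- \frac{13}{4} + 324 - 306\right) + 296\right)^{2} = \left(\frac{59}{4} + 296\right)^{2} = \left(\frac{1243}{4}\right)^{2} = \frac{1545049}{16} \approx 96566.0$)
$43807 - k = 43807 - \frac{1545049}{16} = - \frac{844137}{16}$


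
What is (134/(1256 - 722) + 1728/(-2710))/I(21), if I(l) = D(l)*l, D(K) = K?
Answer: -139903/159547185 ≈ -0.00087688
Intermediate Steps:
I(l) = l² (I(l) = l*l = l²)
(134/(1256 - 722) + 1728/(-2710))/I(21) = (134/(1256 - 722) + 1728/(-2710))/(21²) = (134/534 + 1728*(-1/2710))/441 = (134*(1/534) - 864/1355)*(1/441) = (67/267 - 864/1355)*(1/441) = -139903/361785*1/441 = -139903/159547185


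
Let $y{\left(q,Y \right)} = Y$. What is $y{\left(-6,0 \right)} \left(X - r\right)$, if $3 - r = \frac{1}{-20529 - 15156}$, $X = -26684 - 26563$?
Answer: $0$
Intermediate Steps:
$X = -53247$ ($X = -26684 - 26563 = -53247$)
$r = \frac{107056}{35685}$ ($r = 3 - \frac{1}{-20529 - 15156} = 3 - \frac{1}{-35685} = 3 - - \frac{1}{35685} = 3 + \frac{1}{35685} = \frac{107056}{35685} \approx 3.0$)
$y{\left(-6,0 \right)} \left(X - r\right) = 0 \left(-53247 - \frac{107056}{35685}\right) = 0 \left(- \frac{1900226251}{35685}\right) = 0$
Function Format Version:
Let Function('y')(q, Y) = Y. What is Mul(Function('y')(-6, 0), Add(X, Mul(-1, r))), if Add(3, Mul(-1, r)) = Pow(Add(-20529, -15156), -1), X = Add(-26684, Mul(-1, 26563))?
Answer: 0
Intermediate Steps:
X = -53247 (X = Add(-26684, -26563) = -53247)
r = Rational(107056, 35685) (r = Add(3, Mul(-1, Pow(Add(-20529, -15156), -1))) = Add(3, Mul(-1, Pow(-35685, -1))) = Add(3, Mul(-1, Rational(-1, 35685))) = Add(3, Rational(1, 35685)) = Rational(107056, 35685) ≈ 3.0000)
Mul(Function('y')(-6, 0), Add(X, Mul(-1, r))) = Mul(0, Add(-53247, Mul(-1, Rational(107056, 35685)))) = Mul(0, Add(-53247, Rational(-107056, 35685))) = Mul(0, Rational(-1900226251, 35685)) = 0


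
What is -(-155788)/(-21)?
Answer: -155788/21 ≈ -7418.5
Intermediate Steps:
-(-155788)/(-21) = -(-155788)*(-1)/21 = -2686*58/21 = -155788/21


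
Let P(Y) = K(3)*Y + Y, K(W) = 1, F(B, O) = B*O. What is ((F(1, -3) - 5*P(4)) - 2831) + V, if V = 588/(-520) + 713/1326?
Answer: -9529276/3315 ≈ -2874.6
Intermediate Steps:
P(Y) = 2*Y (P(Y) = 1*Y + Y = Y + Y = 2*Y)
V = -1966/3315 (V = 588*(-1/520) + 713*(1/1326) = -147/130 + 713/1326 = -1966/3315 ≈ -0.59306)
((F(1, -3) - 5*P(4)) - 2831) + V = ((1*(-3) - 10*4) - 2831) - 1966/3315 = ((-3 - 5*8) - 2831) - 1966/3315 = ((-3 - 40) - 2831) - 1966/3315 = (-43 - 2831) - 1966/3315 = -2874 - 1966/3315 = -9529276/3315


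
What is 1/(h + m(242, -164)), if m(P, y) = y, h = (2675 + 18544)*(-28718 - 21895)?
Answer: -1/1073957411 ≈ -9.3114e-10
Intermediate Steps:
h = -1073957247 (h = 21219*(-50613) = -1073957247)
1/(h + m(242, -164)) = 1/(-1073957247 - 164) = 1/(-1073957411) = -1/1073957411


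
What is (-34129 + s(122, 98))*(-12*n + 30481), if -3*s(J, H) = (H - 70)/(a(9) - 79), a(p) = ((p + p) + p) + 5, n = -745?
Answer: -189700198781/141 ≈ -1.3454e+9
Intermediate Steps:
a(p) = 5 + 3*p (a(p) = (2*p + p) + 5 = 3*p + 5 = 5 + 3*p)
s(J, H) = -70/141 + H/141 (s(J, H) = -(H - 70)/(3*((5 + 3*9) - 79)) = -(-70 + H)/(3*((5 + 27) - 79)) = -(-70 + H)/(3*(32 - 79)) = -(-70 + H)/(3*(-47)) = -(-70 + H)*(-1)/(3*47) = -(70/47 - H/47)/3 = -70/141 + H/141)
(-34129 + s(122, 98))*(-12*n + 30481) = (-34129 + (-70/141 + (1/141)*98))*(-12*(-745) + 30481) = (-34129 + (-70/141 + 98/141))*(8940 + 30481) = (-34129 + 28/141)*39421 = -4812161/141*39421 = -189700198781/141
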